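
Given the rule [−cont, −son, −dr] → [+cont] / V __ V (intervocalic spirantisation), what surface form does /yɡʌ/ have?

[yɣʌ]

/ɡ/ satisfies [−cont, −son, −dr] and sits in V __ V. The [+continuant] counterpart of the voiced velar stop is /ɣ/. Other segments in /yɡʌ/ either fail the structural description or are not in the environment, so the surface form is [yɣʌ].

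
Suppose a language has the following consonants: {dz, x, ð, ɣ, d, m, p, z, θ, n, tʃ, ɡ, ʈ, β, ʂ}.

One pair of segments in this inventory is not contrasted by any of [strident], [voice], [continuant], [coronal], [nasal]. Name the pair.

Both /β/ and /ɣ/ are [−strident], [+voice], [+continuant], [−coronal], [−nasal]. Since the list omits [labial] and [dorsal] — which do distinguish the voiced bilabial fricative from the voiced velar fricative — this pair collapses; all other pairs remain distinct.

β, ɣ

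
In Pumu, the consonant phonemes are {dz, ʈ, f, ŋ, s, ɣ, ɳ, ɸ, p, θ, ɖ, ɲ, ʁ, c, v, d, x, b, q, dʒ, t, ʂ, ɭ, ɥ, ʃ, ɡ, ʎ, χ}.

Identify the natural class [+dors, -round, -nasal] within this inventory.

ɣ, ʁ, c, x, q, ɡ, ʎ, χ

First, the [+dorsal] segments are /ŋ, ɣ, ɲ, ʁ, c, x, q, ɥ, ɡ, ʎ, χ/.
Among these, [-round] gives /ŋ, ɣ, ɲ, ʁ, c, x, q, ɡ, ʎ, χ/.
Intersecting with [-nasal] leaves /ɣ, ʁ, c, x, q, ɡ, ʎ, χ/.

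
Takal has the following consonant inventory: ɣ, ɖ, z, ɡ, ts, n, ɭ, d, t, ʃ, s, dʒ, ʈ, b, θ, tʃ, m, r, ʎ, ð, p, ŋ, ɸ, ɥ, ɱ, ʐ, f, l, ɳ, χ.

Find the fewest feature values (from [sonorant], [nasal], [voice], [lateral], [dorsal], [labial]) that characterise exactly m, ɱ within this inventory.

[+nasal, +labial]

Every target segment is [+nasal], [+labial]; each remaining inventory member fails at least one of these. Each conjunct is needed — [+labial] alone would also admit /b, p, ɸ, ɥ, …/; [+nasal] alone would also admit /n, ŋ, ɳ/ — and no other single listed feature has exactly this extension, so two is the minimum.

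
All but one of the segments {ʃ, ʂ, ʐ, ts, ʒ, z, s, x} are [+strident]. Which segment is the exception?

x

Every segment except /x/ is [+strident]. /x/ (voiceless velar fricative) is [−strident], so it is the exception.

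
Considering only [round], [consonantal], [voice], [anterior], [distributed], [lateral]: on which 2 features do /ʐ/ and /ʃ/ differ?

[voice], [distributed]

/ʐ/ is the voiced retroflex fricative and /ʃ/ is the voiceless postalveolar fricative. Both are [-round], [+consonantal], [-anterior], [-lateral]. /ʐ/ is [+voice] while /ʃ/ is [-voice]; /ʐ/ is [-distributed] while /ʃ/ is [+distributed], so the distinguishing features are [voice], [distributed].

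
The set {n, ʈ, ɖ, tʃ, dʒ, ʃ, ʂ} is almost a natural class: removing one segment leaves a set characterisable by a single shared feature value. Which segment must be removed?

n

/ʈ, tʃ, ɖ, ʃ, dʒ, ʂ/ are all [−anterior], but /n/ (alveolar nasal) is [+anterior]. No other single segment can be removed to leave a set sharing one feature value that the removed segment lacks, so /n/ is the odd one out.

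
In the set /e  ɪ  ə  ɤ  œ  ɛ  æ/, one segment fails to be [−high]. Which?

ɪ

/œ, æ, ɛ, ɤ, e, ə/ are all [−high]; /ɪ/ (high front unrounded lax vowel) is [+high].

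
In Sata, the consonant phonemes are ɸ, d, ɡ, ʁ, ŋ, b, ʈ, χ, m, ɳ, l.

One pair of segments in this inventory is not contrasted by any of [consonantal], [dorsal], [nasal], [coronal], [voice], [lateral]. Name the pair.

/ɡ/ (voiced velar stop) and /ʁ/ (voiced uvular fricative) are both [+consonantal], [+dorsal], [-nasal], [-coronal], [+voice], [-lateral], so none of the listed features separates them. (They do differ in [continuant] and [high], which are not among the given features.) Every other pair in the inventory differs on at least one listed feature.

ɡ, ʁ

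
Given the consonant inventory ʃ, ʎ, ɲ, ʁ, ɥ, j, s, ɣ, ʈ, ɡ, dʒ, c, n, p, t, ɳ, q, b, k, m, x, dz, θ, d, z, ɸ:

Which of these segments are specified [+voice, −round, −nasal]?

ʎ, ʁ, j, ɣ, ɡ, dʒ, b, dz, d, z

Eliminate segments failing any feature: /ʃ, s, ʈ, c, p, t, q, k, x, θ, ɸ/ are [−voice]; /ɲ, n, ɳ, m/ are [+nasal]; /ɥ/ is [+round]. The remaining /ʎ, ʁ, j, ɣ, ɡ, dʒ, b, dz, d, z/ satisfy [+voice], [−round], [−nasal].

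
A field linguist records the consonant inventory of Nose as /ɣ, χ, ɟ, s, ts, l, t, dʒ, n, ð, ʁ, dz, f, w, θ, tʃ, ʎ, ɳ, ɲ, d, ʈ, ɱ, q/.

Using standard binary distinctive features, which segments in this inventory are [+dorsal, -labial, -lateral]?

ɣ, χ, ɟ, ʁ, ɲ, q

Eliminate segments failing any feature: /s, ts, l, t, dʒ, n, ð, dz, f, θ, tʃ, ɳ, d, ʈ, ɱ/ are [-dorsal]; /w/ is [+labial]; /ʎ/ is [+lateral]. The remaining /ɣ, χ, ɟ, ʁ, ɲ, q/ satisfy [+dorsal], [-labial], [-lateral].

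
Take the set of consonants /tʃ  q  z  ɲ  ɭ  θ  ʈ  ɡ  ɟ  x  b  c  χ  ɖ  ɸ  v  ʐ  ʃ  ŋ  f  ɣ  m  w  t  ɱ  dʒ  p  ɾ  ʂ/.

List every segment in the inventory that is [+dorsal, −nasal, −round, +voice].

ɡ, ɟ, ɣ

Eliminate segments failing any feature: /tʃ, z, ɭ, θ, ʈ, b, ɖ, ɸ, v, ʐ, ʃ, f, m, t, ɱ, dʒ, p, ɾ, ʂ/ are [−dorsal]; /q, x, c, χ/ are [−voice]; /ɲ, ŋ/ are [+nasal]; /w/ is [+round]. The remaining /ɡ, ɟ, ɣ/ satisfy [+dorsal], [−nasal], [−round], [+voice].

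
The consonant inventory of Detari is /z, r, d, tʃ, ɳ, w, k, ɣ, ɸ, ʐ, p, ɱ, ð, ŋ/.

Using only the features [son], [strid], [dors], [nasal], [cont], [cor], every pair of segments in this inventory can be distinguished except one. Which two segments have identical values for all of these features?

ʐ, z

Both /ʐ/ and /z/ are [-sonorant], [+strident], [-dorsal], [-nasal], [+continuant], [+coronal]. Since the list omits [anterior] — which does distinguish the voiced retroflex fricative from the voiced alveolar fricative — this pair collapses; all other pairs remain distinct.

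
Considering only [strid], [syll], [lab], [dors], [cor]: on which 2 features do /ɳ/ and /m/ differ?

/ɳ/ is the retroflex nasal and /m/ is the bilabial nasal. Both are [-strident], [-syllabic], [-dorsal]. /ɳ/ is [-labial] while /m/ is [+labial]; /ɳ/ is [+coronal] while /m/ is [-coronal], so the distinguishing features are [labial], [coronal].

[labial], [coronal]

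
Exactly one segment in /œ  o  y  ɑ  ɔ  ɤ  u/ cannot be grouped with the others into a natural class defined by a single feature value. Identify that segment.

/y, ɤ, ɔ, o, œ, u/ are all [−low], but /ɑ/ (low back unrounded vowel) is [+low]. No other single segment can be removed to leave a set sharing one feature value that the removed segment lacks, so /ɑ/ is the odd one out.

ɑ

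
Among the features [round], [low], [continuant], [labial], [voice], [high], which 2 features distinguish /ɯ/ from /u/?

/ɯ/ (high back unrounded vowel) and /u/ (high back rounded tense vowel) agree on [-low], [+continuant], [+voice], [+high]. They differ on [labial] (/ɯ/ [-], /u/ [+]), [round] (/ɯ/ [-], /u/ [+]).

[labial], [round]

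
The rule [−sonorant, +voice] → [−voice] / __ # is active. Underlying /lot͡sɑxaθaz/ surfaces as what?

/z/ satisfies [−sonorant, +voice] and sits in __ #. The [−voice] counterpart of the voiced alveolar fricative is /s/. Other segments in /lot͡sɑxaθaz/ either fail the structural description or are not in the environment, so the surface form is [lot͡sɑxaθas].

[lot͡sɑxaθas]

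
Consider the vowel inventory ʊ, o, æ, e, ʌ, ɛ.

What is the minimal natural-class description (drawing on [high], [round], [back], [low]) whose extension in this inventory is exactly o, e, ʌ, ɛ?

/o, e, ʌ, ɛ/ are all [−high], [−low], and no other segment in the inventory matches both values. Dropping any one of them over-generates: [−low] alone would also admit /ʊ/; [−high] alone would also admit /æ/. No other single listed feature picks out exactly this set either, so fewer than two features will not do.

[−high, −low]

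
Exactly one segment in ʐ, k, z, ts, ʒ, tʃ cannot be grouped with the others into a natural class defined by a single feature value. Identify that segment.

[strident] (equivalently [coronal], [dorsal]) groups all but one: /tʃ, ʒ, z, ts, ʐ/ share [+strident] while /k/ (voiceless velar stop) alone is [-strident]. Removing any other segment would not leave a single-feature class that excludes it.

k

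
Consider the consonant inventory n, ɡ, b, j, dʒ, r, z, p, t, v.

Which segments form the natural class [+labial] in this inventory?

The feature [labial] marks segments articulated with one or both lips. In this inventory /b, p, v/ have that property, so they are [+labial]; /n, ɡ, j, dʒ, r, z, t/ are [-labial].

b, p, v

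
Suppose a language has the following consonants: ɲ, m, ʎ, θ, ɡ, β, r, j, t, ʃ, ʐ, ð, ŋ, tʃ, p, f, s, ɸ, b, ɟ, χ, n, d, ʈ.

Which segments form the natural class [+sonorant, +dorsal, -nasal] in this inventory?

ʎ, j

Checking each segment against [+sonorant], [+dorsal], [-nasal]: /ʎ/ (palatal lateral approximant), /j/ (palatal glide) satisfy every feature; every other segment in the inventory fails at least one.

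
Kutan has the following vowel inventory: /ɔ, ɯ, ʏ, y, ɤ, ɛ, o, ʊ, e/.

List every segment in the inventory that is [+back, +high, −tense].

The [+back] segments are /ɔ, ɯ, ɤ, o, ʊ/.
Then [+high] gives /ɯ, ʊ/.
Of those, [−tense] leaves /ʊ/.

ʊ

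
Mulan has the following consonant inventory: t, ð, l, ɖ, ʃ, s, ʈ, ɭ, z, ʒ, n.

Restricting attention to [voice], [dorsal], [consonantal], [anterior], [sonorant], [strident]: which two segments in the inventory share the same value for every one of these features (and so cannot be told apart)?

On the given features, /l/ and /n/ have an identical profile: [+voice], [−dorsal], [+consonantal], [+anterior], [+sonorant], [−strident]. No other two segments in the inventory coincide on all 6 features. (They do differ in [nasal] and [lateral], which are not among the given features.)

l, n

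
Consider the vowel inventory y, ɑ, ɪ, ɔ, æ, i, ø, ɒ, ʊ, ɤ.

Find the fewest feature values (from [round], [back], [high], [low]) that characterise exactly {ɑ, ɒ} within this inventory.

The class [+low], [+back] has exactly /ɑ, ɒ/ as its extension in this inventory. No smaller conjunction from the listed features achieves this: [+back] alone would also admit /ɔ, ʊ, ɤ/; [+low] alone would also admit /æ/; and checking the remaining single features turns up none with this extension.

[+low, +back]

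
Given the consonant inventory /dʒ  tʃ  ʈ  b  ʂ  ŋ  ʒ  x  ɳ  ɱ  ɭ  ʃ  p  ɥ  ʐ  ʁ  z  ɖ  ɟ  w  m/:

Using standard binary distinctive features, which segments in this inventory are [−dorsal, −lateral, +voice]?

The [−dorsal] segments are /dʒ, tʃ, ʈ, b, ʂ, ʒ, ɳ, ɱ, ɭ, ʃ, p, ʐ, z, ɖ, m/.
Then [−lateral] gives /dʒ, tʃ, ʈ, b, ʂ, ʒ, ɳ, ɱ, ʃ, p, ʐ, z, ɖ, m/.
Within that set, [+voice] leaves /dʒ, b, ʒ, ɳ, ɱ, ʐ, z, ɖ, m/.

dʒ, b, ʒ, ɳ, ɱ, ʐ, z, ɖ, m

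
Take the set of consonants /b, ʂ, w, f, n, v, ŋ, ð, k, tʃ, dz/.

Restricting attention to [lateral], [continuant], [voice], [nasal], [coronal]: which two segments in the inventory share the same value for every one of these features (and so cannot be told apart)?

Both /w/ and /v/ are [-lateral], [+continuant], [+voice], [-nasal], [-coronal]. Since the list omits [sonorant], [round] and [dorsal] — which do distinguish the labial-velar glide from the voiced labiodental fricative — this pair collapses; all other pairs remain distinct.

w, v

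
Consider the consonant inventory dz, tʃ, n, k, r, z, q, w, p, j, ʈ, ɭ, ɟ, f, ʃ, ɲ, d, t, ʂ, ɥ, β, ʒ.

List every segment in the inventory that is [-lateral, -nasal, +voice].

dz, r, z, w, j, ɟ, d, ɥ, β, ʒ

The [-lateral] segments are /dz, tʃ, n, k, r, z, q, w, p, j, ʈ, ɟ, f, ʃ, ɲ, d, t, ʂ, ɥ, β, ʒ/.
Within that set, [-nasal] gives /dz, tʃ, k, r, z, q, w, p, j, ʈ, ɟ, f, ʃ, d, t, ʂ, ɥ, β, ʒ/.
Of those, [+voice] leaves /dz, r, z, w, j, ɟ, d, ɥ, β, ʒ/.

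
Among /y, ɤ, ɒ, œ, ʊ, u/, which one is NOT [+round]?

ɤ

/ɒ, ʊ, y, u, œ/ are all [+round]; /ɤ/ (mid back unrounded tense vowel) is [−round].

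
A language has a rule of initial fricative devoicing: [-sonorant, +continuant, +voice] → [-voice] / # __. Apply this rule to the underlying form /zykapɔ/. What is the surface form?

[sykapɔ]

Only the initial segment /z/ is both word-initial and matches the structural description. It is a voiced alveolar fricative, so [-sonorant, +continuant, +voice] holds; changing it to [-voice] with all other features held fixed yields /s/ (voiceless alveolar fricative). No other segment meets both the structural description and the environment, so the output is [sykapɔ].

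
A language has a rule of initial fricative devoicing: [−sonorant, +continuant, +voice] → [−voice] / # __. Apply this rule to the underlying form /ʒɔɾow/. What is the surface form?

The only segment in the rule's environment that also matches [−sonorant, +continuant, +voice] is /ʒ/. Applying [−voice] turns the voiced postalveolar fricative into /ʃ/ (voiceless postalveolar fricative), giving [ʃɔɾow].

[ʃɔɾow]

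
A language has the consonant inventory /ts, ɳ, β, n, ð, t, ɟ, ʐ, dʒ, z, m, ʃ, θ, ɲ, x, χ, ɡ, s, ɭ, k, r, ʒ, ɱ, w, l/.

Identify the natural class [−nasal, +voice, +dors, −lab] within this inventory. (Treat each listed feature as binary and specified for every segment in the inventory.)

ɟ, ɡ

The [−nasal] segments are /ts, β, ð, t, ɟ, ʐ, dʒ, z, ʃ, θ, x, χ, ɡ, s, ɭ, k, r, ʒ, w, l/.
Then [+voice] gives /β, ð, ɟ, ʐ, dʒ, z, ɡ, ɭ, r, ʒ, w, l/.
Of those, [+dorsal] gives /ɟ, ɡ, w/.
Within that set, [−labial] leaves /ɟ, ɡ/.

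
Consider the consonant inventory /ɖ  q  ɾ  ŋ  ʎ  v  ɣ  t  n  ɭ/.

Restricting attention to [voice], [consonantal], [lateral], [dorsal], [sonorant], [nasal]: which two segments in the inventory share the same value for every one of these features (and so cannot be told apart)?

v, ɖ

/v/ (voiced labiodental fricative) and /ɖ/ (voiced retroflex stop) are both [+voice], [+consonantal], [-lateral], [-dorsal], [-sonorant], [-nasal], so none of the listed features separates them. (They do differ in [continuant], [labial] and [coronal], which are not among the given features.) Every other pair in the inventory differs on at least one listed feature.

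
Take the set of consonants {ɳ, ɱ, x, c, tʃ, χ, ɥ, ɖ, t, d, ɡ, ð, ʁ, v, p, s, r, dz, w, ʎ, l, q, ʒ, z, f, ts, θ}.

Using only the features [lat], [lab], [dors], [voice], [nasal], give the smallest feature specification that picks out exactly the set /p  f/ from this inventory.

[-voice, +lab]

The class [-voice], [+labial] has exactly /p, f/ as its extension in this inventory. No smaller conjunction from the listed features achieves this: [+labial] alone would also admit /ɱ, ɥ, v, w/; [-voice] alone would also admit /x, c, tʃ, χ, …/; and checking the remaining single features turns up none with this extension.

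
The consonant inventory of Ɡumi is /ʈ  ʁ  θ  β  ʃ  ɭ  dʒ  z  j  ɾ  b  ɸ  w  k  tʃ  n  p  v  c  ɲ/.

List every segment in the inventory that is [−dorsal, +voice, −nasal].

Checking each segment against [−dorsal], [+voice], [−nasal]: /β/ (voiced bilabial fricative), /ɭ/ (retroflex lateral approximant), /dʒ/ (voiced postalveolar affricate), /z/ (voiced alveolar fricative), /ɾ/ (alveolar tap), /b/ (voiced bilabial stop), among others, satisfy every feature; every other segment in the inventory fails at least one.

β, ɭ, dʒ, z, ɾ, b, v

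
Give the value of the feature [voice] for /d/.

[+voice]

/d/ is the voiced alveolar stop, hence [+voice].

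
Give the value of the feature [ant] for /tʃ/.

[−anterior]

/tʃ/ is the voiceless postalveolar affricate. The feature [anterior] marks segments coronal articulated at or in front of the alveolar ridge; /tʃ/ lacks this property, so it is [−anterior].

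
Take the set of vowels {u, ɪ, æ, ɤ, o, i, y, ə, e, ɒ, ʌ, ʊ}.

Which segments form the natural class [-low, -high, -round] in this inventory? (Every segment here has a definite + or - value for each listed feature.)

ɤ, ə, e, ʌ

Checking each segment against [-low], [-high], [-round]: /ɤ/ (mid back unrounded tense vowel), /ə/ (mid central vowel (schwa)), /e/ (mid front unrounded tense vowel), /ʌ/ (mid back unrounded lax vowel) satisfy every feature; every other segment in the inventory fails at least one.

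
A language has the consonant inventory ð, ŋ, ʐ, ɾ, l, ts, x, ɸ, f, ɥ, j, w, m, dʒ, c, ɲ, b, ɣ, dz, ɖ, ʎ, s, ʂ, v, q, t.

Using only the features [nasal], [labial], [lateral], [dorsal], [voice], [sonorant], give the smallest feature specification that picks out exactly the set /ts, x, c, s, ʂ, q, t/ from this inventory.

[−voice, −labial]

The class [−voice], [−labial] has exactly /ts, x, c, s, ʂ, q, t/ as its extension in this inventory. No smaller conjunction from the listed features achieves this: [−labial] alone would also admit /ð, ŋ, ʐ, ɾ, …/; [−voice] alone would also admit /ɸ, f/; and checking the remaining single features turns up none with this extension.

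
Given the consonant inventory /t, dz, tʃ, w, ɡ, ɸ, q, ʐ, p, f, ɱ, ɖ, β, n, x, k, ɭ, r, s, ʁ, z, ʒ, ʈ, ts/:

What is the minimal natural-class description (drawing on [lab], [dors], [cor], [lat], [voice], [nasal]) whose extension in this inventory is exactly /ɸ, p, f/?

[-voice, +lab]

The class [-voice], [+labial] has exactly /ɸ, p, f/ as its extension in this inventory. No smaller conjunction from the listed features achieves this: [+labial] alone would also admit /w, ɱ, β/; [-voice] alone would also admit /t, tʃ, q, x, …/; and checking the remaining single features turns up none with this extension.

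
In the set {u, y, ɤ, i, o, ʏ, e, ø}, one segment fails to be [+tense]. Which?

ʏ

/ʏ/ is the high front rounded lax vowel, which is [−tense]; the rest — /i, e, o, u, ɤ, y, ø/ — are [+tense].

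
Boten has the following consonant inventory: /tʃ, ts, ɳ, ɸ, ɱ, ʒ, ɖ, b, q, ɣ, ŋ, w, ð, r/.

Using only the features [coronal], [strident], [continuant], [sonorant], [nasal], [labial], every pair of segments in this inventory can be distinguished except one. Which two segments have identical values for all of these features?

/tʃ/ (voiceless postalveolar affricate) and /ts/ (voiceless alveolar affricate) are both [+coronal], [+strident], [−continuant], [−sonorant], [−nasal], [−labial], so none of the listed features separates them. (They do differ in [anterior] and [distributed], which are not among the given features.) Every other pair in the inventory differs on at least one listed feature.

tʃ, ts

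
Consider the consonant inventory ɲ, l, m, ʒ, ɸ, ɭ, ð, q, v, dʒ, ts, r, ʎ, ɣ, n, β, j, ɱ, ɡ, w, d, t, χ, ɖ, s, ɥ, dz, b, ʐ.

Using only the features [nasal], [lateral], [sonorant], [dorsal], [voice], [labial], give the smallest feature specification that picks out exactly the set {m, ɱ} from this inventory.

The class [+nasal], [+labial] has exactly /m, ɱ/ as its extension in this inventory. No smaller conjunction from the listed features achieves this: [+labial] alone would also admit /ɸ, v, β, w, …/; [+nasal] alone would also admit /ɲ, n/; and checking the remaining single features turns up none with this extension.

[+nasal, +labial]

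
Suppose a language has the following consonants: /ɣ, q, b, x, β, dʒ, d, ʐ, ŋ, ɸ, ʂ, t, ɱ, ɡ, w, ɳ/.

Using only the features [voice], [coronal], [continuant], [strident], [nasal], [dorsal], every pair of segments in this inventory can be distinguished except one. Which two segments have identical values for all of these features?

ɣ, w

Both /ɣ/ and /w/ are [+voice], [-coronal], [+continuant], [-strident], [-nasal], [+dorsal]. Since the list omits [sonorant], [labial] and [round] — which do distinguish the voiced velar fricative from the labial-velar glide — this pair collapses; all other pairs remain distinct.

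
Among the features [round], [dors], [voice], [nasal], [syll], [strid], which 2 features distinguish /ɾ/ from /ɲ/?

/ɾ/ (alveolar tap) and /ɲ/ (palatal nasal) agree on [-round], [+voice], [-syllabic], [-strident]. They differ on [nasal] (/ɾ/ [-], /ɲ/ [+]), [dorsal] (/ɾ/ [-], /ɲ/ [+]).

[nasal], [dorsal]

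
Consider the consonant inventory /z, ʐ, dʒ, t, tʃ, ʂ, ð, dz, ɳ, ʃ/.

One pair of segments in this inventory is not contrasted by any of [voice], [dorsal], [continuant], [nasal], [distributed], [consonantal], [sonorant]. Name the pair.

On the given features, /z/ and /ʐ/ have an identical profile: [+voice], [-dorsal], [+continuant], [-nasal], [-distributed], [+consonantal], [-sonorant]. No other two segments in the inventory coincide on all 7 features. (They do differ in [anterior], which is not among the given features.)

z, ʐ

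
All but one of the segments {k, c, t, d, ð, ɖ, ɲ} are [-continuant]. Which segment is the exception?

/ð/ is the voiced dental fricative, which is [+continuant]; the rest — /ɲ, d, t, c, ɖ, k/ — are [-continuant].

ð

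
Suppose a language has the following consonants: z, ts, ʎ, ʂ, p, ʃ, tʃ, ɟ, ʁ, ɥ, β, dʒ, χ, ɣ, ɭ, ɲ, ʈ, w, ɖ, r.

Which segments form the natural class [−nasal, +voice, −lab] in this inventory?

z, ʎ, ɟ, ʁ, dʒ, ɣ, ɭ, ɖ, r

The [−nasal] segments are /z, ts, ʎ, ʂ, p, ʃ, tʃ, ɟ, ʁ, ɥ, β, dʒ, χ, ɣ, ɭ, ʈ, w, ɖ, r/.
Within that set, [+voice] gives /z, ʎ, ɟ, ʁ, ɥ, β, dʒ, ɣ, ɭ, w, ɖ, r/.
Intersecting with [−labial] leaves /z, ʎ, ɟ, ʁ, dʒ, ɣ, ɭ, ɖ, r/.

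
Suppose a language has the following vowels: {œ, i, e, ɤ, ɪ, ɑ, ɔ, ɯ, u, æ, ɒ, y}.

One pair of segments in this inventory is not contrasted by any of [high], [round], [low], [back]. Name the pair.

On the given features, /i/ and /ɪ/ have an identical profile: [+high], [−round], [−low], [−back]. No other two segments in the inventory coincide on all 4 features. (They do differ in [tense], which is not among the given features.)

i, ɪ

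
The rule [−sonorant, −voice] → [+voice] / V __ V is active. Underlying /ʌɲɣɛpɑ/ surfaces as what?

[ʌɲɣɛbɑ]

/p/ satisfies [−sonorant, −voice] and sits in V __ V. The [+voice] counterpart of the voiceless bilabial stop is /b/. Other segments in /ʌɲɣɛpɑ/ either fail the structural description or are not in the environment, so the surface form is [ʌɲɣɛbɑ].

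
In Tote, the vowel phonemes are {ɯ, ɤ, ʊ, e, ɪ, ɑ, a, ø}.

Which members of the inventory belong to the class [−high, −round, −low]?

ɤ, e

Eliminate segments failing any feature: /ɯ, ʊ, ɪ/ are [+high]; /ɑ, a/ are [+low]; /ø/ is [+round]. The remaining /ɤ, e/ satisfy [−high], [−round], [−low].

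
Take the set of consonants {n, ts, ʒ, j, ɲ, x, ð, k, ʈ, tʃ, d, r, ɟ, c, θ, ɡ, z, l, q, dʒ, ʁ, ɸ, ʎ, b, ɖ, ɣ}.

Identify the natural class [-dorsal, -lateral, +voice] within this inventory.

n, ʒ, ð, d, r, z, dʒ, b, ɖ

Among the inventory, the [-dorsal] segments are /n, ts, ʒ, ð, ʈ, tʃ, d, r, θ, z, l, dʒ, ɸ, b, ɖ/.
Then [-lateral] gives /n, ts, ʒ, ð, ʈ, tʃ, d, r, θ, z, dʒ, ɸ, b, ɖ/.
Intersecting with [+voice] leaves /n, ʒ, ð, d, r, z, dʒ, b, ɖ/.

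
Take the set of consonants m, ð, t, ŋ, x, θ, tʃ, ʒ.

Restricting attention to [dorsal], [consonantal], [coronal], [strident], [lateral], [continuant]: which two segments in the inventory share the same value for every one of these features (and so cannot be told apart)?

ð, θ

Both /ð/ and /θ/ are [−dorsal], [+consonantal], [+coronal], [−strident], [−lateral], [+continuant]. Since the list omits [voice] — which does distinguish the voiced dental fricative from the voiceless dental fricative — this pair collapses; all other pairs remain distinct.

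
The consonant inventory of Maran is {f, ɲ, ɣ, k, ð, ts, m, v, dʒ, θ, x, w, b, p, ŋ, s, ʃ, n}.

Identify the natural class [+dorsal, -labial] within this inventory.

ɲ, ɣ, k, x, ŋ

Checking each segment against [+dorsal], [-labial]: /ɲ/ (palatal nasal), /ɣ/ (voiced velar fricative), /k/ (voiceless velar stop), /x/ (voiceless velar fricative), /ŋ/ (velar nasal) satisfy every feature; every other segment in the inventory fails at least one.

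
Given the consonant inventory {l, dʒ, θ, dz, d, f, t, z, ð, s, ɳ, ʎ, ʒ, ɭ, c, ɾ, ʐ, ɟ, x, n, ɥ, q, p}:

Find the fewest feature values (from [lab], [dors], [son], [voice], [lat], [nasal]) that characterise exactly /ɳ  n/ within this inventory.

Every target segment is [+nasal] and no other inventory member is, so one feature is enough.

[+nasal]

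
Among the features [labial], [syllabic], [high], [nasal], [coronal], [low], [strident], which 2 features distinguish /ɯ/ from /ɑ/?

/ɯ/ (high back unrounded vowel) and /ɑ/ (low back unrounded vowel) agree on [-labial], [+syllabic], [-nasal], [-coronal], [-strident]. They differ on [high] (/ɯ/ [+], /ɑ/ [-]), [low] (/ɯ/ [-], /ɑ/ [+]).

[high], [low]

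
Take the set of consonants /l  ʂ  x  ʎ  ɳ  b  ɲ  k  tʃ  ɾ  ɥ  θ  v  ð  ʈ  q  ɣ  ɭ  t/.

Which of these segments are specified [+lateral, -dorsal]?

Checking each segment against [+lateral], [-dorsal]: /l/ (alveolar lateral approximant), /ɭ/ (retroflex lateral approximant) satisfy every feature; every other segment in the inventory fails at least one.

l, ɭ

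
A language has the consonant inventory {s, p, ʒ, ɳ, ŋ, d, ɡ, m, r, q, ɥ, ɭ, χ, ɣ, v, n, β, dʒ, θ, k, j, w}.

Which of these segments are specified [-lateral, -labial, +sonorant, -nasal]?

r, j

Checking each segment against [-lateral], [-labial], [+sonorant], [-nasal]: /r/ (alveolar trill), /j/ (palatal glide) satisfy every feature; every other segment in the inventory fails at least one.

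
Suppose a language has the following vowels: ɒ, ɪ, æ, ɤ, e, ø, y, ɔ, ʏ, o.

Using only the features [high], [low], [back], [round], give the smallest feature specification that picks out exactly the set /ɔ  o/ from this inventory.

[−low, +back, +round]

Every target segment is [−low], [+back], [+round]; each remaining inventory member fails at least one of these. Each conjunct is needed — [+back, +round] alone would also admit /ɒ/; [−low, +round] alone would also admit /ø, y, ʏ/; [−low, +back] alone would also admit /ɤ/ — and no other combination of two listed features has exactly this extension, so three is the minimum.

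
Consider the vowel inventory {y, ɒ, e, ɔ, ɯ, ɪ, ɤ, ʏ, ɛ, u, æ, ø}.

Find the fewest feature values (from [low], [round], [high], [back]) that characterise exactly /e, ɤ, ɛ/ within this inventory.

[−high, −low, −round]

The class [−high], [−low], [−round] has exactly /e, ɤ, ɛ/ as its extension in this inventory. No smaller conjunction from the listed features achieves this: [−low, −round] alone would also admit /ɯ, ɪ/; [−high, −round] alone would also admit /æ/; [−high, −low] alone would also admit /ɔ, ø/; and checking the remaining two-feature bundles turns up none with this extension.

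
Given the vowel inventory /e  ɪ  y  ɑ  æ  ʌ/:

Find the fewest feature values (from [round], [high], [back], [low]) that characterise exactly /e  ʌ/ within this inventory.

/e, ʌ/ are all [-high], [-low], and no other segment in the inventory matches both values. Dropping any one of them over-generates: [-low] alone would also admit /ɪ, y/; [-high] alone would also admit /ɑ, æ/. No other single listed feature picks out exactly this set either, so fewer than two features will not do.

[-high, -low]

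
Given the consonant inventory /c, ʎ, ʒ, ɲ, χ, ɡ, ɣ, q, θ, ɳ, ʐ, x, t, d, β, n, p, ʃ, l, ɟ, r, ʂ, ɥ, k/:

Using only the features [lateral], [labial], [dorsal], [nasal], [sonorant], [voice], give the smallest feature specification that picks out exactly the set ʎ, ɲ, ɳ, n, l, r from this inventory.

Every target segment is [+sonorant], [-labial]; each remaining inventory member fails at least one of these. Each conjunct is needed — [-labial] alone would also admit /c, ʒ, χ, ɡ, …/; [+sonorant] alone would also admit /ɥ/ — and no other single listed feature has exactly this extension, so two is the minimum.

[+sonorant, -labial]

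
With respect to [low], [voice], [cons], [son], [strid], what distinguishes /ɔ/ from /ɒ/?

[low]

/ɔ/ (mid back rounded lax vowel) and /ɒ/ (low back rounded vowel) agree on [+voice], [-consonantal], [+sonorant], [-strident]. They differ on [low] (/ɔ/ [-], /ɒ/ [+]).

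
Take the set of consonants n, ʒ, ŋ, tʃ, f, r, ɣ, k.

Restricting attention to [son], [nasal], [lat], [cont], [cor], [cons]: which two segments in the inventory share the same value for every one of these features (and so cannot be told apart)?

Both /ɣ/ and /f/ are [-sonorant], [-nasal], [-lateral], [+continuant], [-coronal], [+consonantal]. Since the list omits [voice], [labial] and [dorsal] — which do distinguish the voiced velar fricative from the voiceless labiodental fricative — this pair collapses; all other pairs remain distinct.

ɣ, f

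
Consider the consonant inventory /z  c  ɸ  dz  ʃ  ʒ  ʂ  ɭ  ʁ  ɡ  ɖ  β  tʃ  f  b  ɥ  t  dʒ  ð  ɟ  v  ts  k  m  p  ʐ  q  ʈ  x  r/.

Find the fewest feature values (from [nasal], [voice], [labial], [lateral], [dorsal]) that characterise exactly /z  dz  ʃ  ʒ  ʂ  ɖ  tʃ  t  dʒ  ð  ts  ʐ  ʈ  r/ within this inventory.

/z, dz, ʃ, ʒ, ʂ, ɖ, tʃ, t, dʒ, ð, ts, ʐ, ʈ, r/ are all [−lateral], [−labial], [−dorsal], and no other segment in the inventory matches all three values. Dropping any one of them over-generates: [−labial, −dorsal] alone would also admit /ɭ/; [−lateral, −dorsal] alone would also admit /ɸ, β, f, b, …/; [−lateral, −labial] alone would also admit /c, ʁ, ɡ, ɟ, …/. No other combination of two listed features picks out exactly this set either, so fewer than three features will not do.

[−lateral, −labial, −dorsal]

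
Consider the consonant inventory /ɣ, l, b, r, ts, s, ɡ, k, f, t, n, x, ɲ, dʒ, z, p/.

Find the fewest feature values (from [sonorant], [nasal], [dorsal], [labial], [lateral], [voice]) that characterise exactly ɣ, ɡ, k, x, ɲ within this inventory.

[+dorsal]

The target set is precisely the extension of [+dorsal] in this inventory.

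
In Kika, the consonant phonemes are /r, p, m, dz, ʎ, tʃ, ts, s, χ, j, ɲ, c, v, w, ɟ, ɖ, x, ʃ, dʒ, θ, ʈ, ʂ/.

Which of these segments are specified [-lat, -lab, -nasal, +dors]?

Eliminate segments failing any feature: /r, dz, tʃ, ts, s, ɖ, ʃ, dʒ, θ, ʈ, ʂ/ are [-dorsal]; /p, m, v, w/ are [+labial]; /ʎ/ is [+lateral]; /ɲ/ is [+nasal]. The remaining /χ, j, c, ɟ, x/ satisfy [-lateral], [-labial], [-nasal], [+dorsal].

χ, j, c, ɟ, x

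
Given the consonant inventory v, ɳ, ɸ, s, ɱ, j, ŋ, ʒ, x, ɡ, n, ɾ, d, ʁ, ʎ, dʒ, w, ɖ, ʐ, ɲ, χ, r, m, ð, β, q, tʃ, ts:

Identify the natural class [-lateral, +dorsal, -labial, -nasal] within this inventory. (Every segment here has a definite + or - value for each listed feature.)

Checking each segment against [-lateral], [+dorsal], [-labial], [-nasal]: /j/ (palatal glide), /x/ (voiceless velar fricative), /ɡ/ (voiced velar stop), /ʁ/ (voiced uvular fricative), /χ/ (voiceless uvular fricative), /q/ (voiceless uvular stop) satisfy every feature; every other segment in the inventory fails at least one.

j, x, ɡ, ʁ, χ, q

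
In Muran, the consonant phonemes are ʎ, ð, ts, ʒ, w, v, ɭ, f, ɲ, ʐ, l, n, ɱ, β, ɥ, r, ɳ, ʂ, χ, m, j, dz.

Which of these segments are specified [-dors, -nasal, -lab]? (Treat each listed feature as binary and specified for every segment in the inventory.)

Checking each segment against [-dorsal], [-nasal], [-labial]: /ð/ (voiced dental fricative), /ts/ (voiceless alveolar affricate), /ʒ/ (voiced postalveolar fricative), /ɭ/ (retroflex lateral approximant), /ʐ/ (voiced retroflex fricative), /l/ (alveolar lateral approximant), among others, satisfy every feature; every other segment in the inventory fails at least one.

ð, ts, ʒ, ɭ, ʐ, l, r, ʂ, dz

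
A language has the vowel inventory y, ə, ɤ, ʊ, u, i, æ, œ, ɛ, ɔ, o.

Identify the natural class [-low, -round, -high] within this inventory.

ə, ɤ, ɛ

First, the [-low] segments are /y, ə, ɤ, ʊ, u, i, œ, ɛ, ɔ, o/.
Among these, [-round] gives /ə, ɤ, i, ɛ/.
Intersecting with [-high] leaves /ə, ɤ, ɛ/.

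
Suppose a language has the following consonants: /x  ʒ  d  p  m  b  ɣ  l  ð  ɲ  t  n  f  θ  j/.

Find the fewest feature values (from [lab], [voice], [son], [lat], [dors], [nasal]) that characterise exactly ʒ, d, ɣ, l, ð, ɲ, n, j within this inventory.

[+voice, −lab]

Every target segment is [+voice], [−labial]; each remaining inventory member fails at least one of these. Each conjunct is needed — [−labial] alone would also admit /x, t, θ/; [+voice] alone would also admit /m, b/ — and no other single listed feature has exactly this extension, so two is the minimum.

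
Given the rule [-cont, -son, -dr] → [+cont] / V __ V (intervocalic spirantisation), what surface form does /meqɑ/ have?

[meχɑ]

Only /q/ occurs between two vowels (/e/ __ /ɑ/) and matches the structural description. It is a voiceless uvular stop, so [-cont, -son, -dr] holds; changing it to [+continuant] with all other features held fixed yields /χ/ (voiceless uvular fricative). No other segment meets both the structural description and the environment, so the output is [meχɑ].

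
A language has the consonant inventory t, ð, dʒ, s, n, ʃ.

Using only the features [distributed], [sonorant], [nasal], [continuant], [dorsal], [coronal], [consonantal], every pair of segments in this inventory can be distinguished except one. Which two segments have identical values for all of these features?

On the given features, /ð/ and /ʃ/ have an identical profile: [+distributed], [−sonorant], [−nasal], [+continuant], [−dorsal], [+coronal], [+consonantal]. No other two segments in the inventory coincide on all 7 features. (They do differ in [voice], [strident] and [anterior], which are not among the given features.)

ð, ʃ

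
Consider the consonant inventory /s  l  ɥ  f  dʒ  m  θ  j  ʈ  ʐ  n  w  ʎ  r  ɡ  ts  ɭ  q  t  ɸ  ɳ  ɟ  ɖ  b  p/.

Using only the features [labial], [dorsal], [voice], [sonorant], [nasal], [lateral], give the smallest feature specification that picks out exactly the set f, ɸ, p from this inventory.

[-voice, +labial]

/f, ɸ, p/ are all [-voice], [+labial], and no other segment in the inventory matches both values. Dropping any one of them over-generates: [+labial] alone would also admit /ɥ, m, w, b/; [-voice] alone would also admit /s, θ, ʈ, ts, …/. No other single listed feature picks out exactly this set either, so fewer than two features will not do.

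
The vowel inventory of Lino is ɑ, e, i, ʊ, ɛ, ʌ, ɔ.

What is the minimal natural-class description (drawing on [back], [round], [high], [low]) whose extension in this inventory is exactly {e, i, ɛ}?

/e, i, ɛ/ are exactly the [-back] segments in the inventory, so a single feature suffices.

[-back]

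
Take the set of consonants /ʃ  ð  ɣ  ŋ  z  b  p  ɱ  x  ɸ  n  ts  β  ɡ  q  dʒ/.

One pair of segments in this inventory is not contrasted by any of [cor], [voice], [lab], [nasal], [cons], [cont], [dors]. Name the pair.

On the given features, /z/ and /ð/ have an identical profile: [+coronal], [+voice], [-labial], [-nasal], [+consonantal], [+continuant], [-dorsal]. No other two segments in the inventory coincide on all 7 features. (They do differ in [strident] and [distributed], which are not among the given features.)

z, ð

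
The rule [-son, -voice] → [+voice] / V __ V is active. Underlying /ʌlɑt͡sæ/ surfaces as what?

Only /t͡s/ occurs between two vowels (/ɑ/ __ /æ/) and matches the structural description. It is a voiceless alveolar affricate, so [-son, -voice] holds; changing it to [+voice] with all other features held fixed yields /d͡z/ (voiced alveolar affricate). No other segment meets both the structural description and the environment, so the output is [ʌlɑd͡zæ].

[ʌlɑd͡zæ]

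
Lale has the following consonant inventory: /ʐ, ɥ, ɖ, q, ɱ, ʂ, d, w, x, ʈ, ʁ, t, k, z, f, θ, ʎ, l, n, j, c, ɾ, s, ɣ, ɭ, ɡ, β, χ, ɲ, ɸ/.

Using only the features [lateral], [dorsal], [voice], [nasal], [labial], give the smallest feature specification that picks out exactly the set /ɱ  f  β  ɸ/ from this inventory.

/ɱ, f, β, ɸ/ are all [+labial], [−dorsal], and no other segment in the inventory matches both values. Dropping any one of them over-generates: [−dorsal] alone would also admit /ʐ, ɖ, ʂ, d, …/; [+labial] alone would also admit /ɥ, w/. No other single listed feature picks out exactly this set either, so fewer than two features will not do.

[+labial, −dorsal]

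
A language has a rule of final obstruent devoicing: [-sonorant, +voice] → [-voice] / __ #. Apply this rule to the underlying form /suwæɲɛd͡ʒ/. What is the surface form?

[suwæɲɛt͡ʃ]

The only segment in the rule's environment that also matches [-sonorant, +voice] is /d͡ʒ/. Applying [-voice] turns the voiced postalveolar affricate into /t͡ʃ/ (voiceless postalveolar affricate), giving [suwæɲɛt͡ʃ].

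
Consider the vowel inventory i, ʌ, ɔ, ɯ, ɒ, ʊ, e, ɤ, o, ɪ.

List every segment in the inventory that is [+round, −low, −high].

ɔ, o

Among the inventory, the [+round] segments are /ɔ, ɒ, ʊ, o/.
Within that set, [−low] gives /ɔ, ʊ, o/.
Among these, [−high] leaves /ɔ, o/.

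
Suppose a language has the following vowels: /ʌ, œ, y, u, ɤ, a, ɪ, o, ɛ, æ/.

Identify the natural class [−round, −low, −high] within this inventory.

Eliminate segments failing any feature: /œ, y, u, o/ are [+round]; /a, æ/ are [+low]; /ɪ/ is [+high]. The remaining /ʌ, ɤ, ɛ/ satisfy [−round], [−low], [−high].

ʌ, ɤ, ɛ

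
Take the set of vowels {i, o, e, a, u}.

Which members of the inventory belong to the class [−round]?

The [−round] segments here are /i, e, a/; the remaining /o, u/ are [+round].

i, e, a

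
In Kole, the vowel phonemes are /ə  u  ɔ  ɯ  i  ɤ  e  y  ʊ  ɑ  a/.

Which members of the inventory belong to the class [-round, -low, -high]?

ə, ɤ, e

Checking each segment against [-round], [-low], [-high]: /ə/ (mid central vowel (schwa)), /ɤ/ (mid back unrounded tense vowel), /e/ (mid front unrounded tense vowel) satisfy every feature; every other segment in the inventory fails at least one.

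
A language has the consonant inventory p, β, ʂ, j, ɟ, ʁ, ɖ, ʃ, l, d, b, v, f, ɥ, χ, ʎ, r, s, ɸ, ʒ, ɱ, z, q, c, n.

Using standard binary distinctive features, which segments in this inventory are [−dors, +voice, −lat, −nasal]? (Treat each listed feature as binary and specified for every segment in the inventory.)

β, ɖ, d, b, v, r, ʒ, z

Checking each segment against [−dorsal], [+voice], [−lateral], [−nasal]: /β/ (voiced bilabial fricative), /ɖ/ (voiced retroflex stop), /d/ (voiced alveolar stop), /b/ (voiced bilabial stop), /v/ (voiced labiodental fricative), /r/ (alveolar trill), among others, satisfy every feature; every other segment in the inventory fails at least one.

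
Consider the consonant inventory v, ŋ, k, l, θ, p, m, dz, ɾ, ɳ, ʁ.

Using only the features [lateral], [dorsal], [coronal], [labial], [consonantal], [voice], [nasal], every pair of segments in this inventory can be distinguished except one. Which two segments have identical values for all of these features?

/ɾ/ (alveolar tap) and /dz/ (voiced alveolar affricate) are both [−lateral], [−dorsal], [+coronal], [−labial], [+consonantal], [+voice], [−nasal], so none of the listed features separates them. (They do differ in [sonorant] and [strident], which are not among the given features.) Every other pair in the inventory differs on at least one listed feature.

ɾ, dz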